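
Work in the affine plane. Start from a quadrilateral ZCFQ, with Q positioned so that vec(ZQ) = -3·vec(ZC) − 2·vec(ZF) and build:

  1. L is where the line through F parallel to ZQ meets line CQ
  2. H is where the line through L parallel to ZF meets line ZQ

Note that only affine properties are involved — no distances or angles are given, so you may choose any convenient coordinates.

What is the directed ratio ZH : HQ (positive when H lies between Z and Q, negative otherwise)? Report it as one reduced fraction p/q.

ZH:HQ = -3/2

Assign Z = (0, 0), C = (1, 0), F = (0, 1), Q = (-3, -2) — the answer is frame-independent, so this choice is without loss of generality.
1. L is where the line through F parallel to ZQ meets line CQ ⇒ L = (-9, -5)
2. H is where the line through L parallel to ZF meets line ZQ ⇒ H = (-9, -6)
H = Z + t·(Q−Z) with t = 3, so ZH:HQ = t:(1−t) = 3:-2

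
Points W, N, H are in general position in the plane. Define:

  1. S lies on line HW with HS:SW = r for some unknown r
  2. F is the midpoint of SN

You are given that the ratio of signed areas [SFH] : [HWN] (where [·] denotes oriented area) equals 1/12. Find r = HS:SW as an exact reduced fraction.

Set W = (0, 0), N = (1, 0), H = (0, 1); any affine frame gives the same invariant.
1. With HS:SW = r, write λ = r/(r+1) so S = H + λ·(W−H); S is affine-linear in λ
2. F is the midpoint of SN ⇒ F is an affine combination of earlier points and hence also affine-linear in λ
Every point depending on S is an affine combination of S and λ-independent points, so each such coordinate is linear in λ; the λ² term in each signed area is a multiple of (W−H)×(W−H) = 0, so 2·[SFH] and 2·[HWN] are each linear in λ. Evaluating at λ=0 and λ=1:
  2·[SFH] = 1/2·λ,   2·[HWN] = 1
So [SFH]:[HWN] = (1/2·λ) / (1). Setting this equal to 1/12:
  1/2·λ = 1/12·(1)  ⇒  λ = 1/6
Then r = λ/(1−λ) = (1/6)/(5/6) = 1/5. Check: with r = 1/5, S = (0, 5/6) and [SFH]:[HWN] = 1/12 as required.

r = 1/5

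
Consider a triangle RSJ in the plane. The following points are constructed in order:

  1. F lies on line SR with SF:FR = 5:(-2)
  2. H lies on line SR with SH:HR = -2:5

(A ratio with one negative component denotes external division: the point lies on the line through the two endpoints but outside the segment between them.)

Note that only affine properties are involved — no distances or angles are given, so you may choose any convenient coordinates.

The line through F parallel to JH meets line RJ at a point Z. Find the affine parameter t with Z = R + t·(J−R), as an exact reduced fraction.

t = -2/5

Assign R = (0, 0), S = (1, 0), J = (0, 1) — the answer is frame-independent, so this choice is without loss of generality.
1. F lies on line SR with SF:FR = 5:(-2) ⇒ F = (-2/3, 0)
2. H lies on line SR with SH:HR = -2:5 ⇒ H = (5/3, 0)
through F parallel to JH: direction (5/3, -1); meets RJ at Z = (0, -2/5)
Z = R + t·(J−R) with t = -2/5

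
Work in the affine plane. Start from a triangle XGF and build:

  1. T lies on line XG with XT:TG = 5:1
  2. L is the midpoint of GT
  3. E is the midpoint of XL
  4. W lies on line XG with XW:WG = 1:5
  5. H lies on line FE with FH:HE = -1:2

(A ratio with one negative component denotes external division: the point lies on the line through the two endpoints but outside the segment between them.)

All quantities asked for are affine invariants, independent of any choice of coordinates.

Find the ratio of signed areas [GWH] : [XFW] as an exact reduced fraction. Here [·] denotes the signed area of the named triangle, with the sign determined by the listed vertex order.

[GWH]:[XFW] = 10

Choose coordinates X = (0, 0), G = (1, 0), F = (0, 1).
1. T lies on line XG with XT:TG = 5:1 ⇒ T = (5/6, 0)
2. L is the midpoint of GT ⇒ L = (11/12, 0)
3. E is the midpoint of XL ⇒ E = (11/24, 0)
4. W lies on line XG with XW:WG = 1:5 ⇒ W = (1/6, 0)
5. H lies on line FE with FH:HE = -1:2 ⇒ H = (-11/24, 2)
2·[GWH] = -5/3, 2·[XFW] = -1/6
[GWH]:[XFW] = -5/3:-1/6 = 10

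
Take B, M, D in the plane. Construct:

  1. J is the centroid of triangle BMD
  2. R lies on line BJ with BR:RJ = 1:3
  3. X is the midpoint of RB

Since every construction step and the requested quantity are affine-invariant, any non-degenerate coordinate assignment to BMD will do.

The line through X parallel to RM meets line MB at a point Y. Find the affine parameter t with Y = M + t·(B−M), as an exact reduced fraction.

t = 1/2

Work in coordinates with B = (0, 0), M = (1, 0), D = (0, 1).
1. J is the centroid of triangle BMD ⇒ J = (1/3, 1/3)
2. R lies on line BJ with BR:RJ = 1:3 ⇒ R = (1/12, 1/12)
3. X is the midpoint of RB ⇒ X = (1/24, 1/24)
through X parallel to RM: direction (11/12, -1/12); meets MB at Y = (1/2, 0)
Y = M + t·(B−M) with t = 1/2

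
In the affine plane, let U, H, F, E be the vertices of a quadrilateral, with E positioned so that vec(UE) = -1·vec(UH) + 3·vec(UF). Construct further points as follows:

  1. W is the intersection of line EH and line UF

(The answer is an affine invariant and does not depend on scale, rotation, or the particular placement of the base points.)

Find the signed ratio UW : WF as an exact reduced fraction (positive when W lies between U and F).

Assign U = (0, 0), H = (1, 0), F = (0, 1), E = (-1, 3) — the answer is frame-independent, so this choice is without loss of generality.
1. W is the intersection of line EH and line UF ⇒ W = (0, 3/2)
W = U + t·(F−U) with t = 3/2, so UW:WF = t:(1−t) = 3/2:-1/2

UW:WF = -3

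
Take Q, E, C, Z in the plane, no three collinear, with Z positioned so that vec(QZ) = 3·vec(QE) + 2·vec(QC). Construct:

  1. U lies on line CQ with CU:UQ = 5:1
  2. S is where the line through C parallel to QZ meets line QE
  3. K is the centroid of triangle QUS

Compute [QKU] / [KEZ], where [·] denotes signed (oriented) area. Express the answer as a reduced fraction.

[QKU]:[KEZ] = -3/112

Set Q = (0, 0), E = (1, 0), C = (0, 1), Z = (3, 2); any affine frame gives the same invariant.
1. U lies on line CQ with CU:UQ = 5:1 ⇒ U = (0, 1/6)
2. S is where the line through C parallel to QZ meets line QE ⇒ S = (-3/2, 0)
3. K is the centroid of triangle QUS ⇒ K = (-1/2, 1/18)
2·[QKU] = -1/12, 2·[KEZ] = 28/9
[QKU]:[KEZ] = -1/12:28/9 = -3/112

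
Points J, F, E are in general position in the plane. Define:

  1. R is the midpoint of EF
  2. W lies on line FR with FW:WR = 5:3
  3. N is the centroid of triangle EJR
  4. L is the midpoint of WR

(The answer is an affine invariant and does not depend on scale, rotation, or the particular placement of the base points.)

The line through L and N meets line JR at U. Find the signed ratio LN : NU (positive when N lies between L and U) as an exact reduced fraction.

Choose coordinates J = (0, 0), F = (1, 0), E = (0, 1).
1. R is the midpoint of EF ⇒ R = (1/2, 1/2)
2. W lies on line FR with FW:WR = 5:3 ⇒ W = (11/16, 5/16)
3. N is the centroid of triangle EJR ⇒ N = (1/6, 1/2)
4. L is the midpoint of WR ⇒ L = (19/32, 13/32)
line LN meets JR at U = (11/25, 11/25)
N = L + t·(U−L) with t = 25/9, so LN:NU = 25/9:-16/9

LN:NU = -25/16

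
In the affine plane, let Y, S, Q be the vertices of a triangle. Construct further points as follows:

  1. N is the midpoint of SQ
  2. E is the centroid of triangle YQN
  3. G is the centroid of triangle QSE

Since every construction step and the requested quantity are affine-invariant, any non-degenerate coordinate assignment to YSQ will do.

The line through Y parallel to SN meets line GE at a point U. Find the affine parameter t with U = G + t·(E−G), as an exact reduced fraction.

Work in coordinates with Y = (0, 0), S = (1, 0), Q = (0, 1).
1. N is the midpoint of SQ ⇒ N = (1/2, 1/2)
2. E is the centroid of triangle YQN ⇒ E = (1/6, 1/2)
3. G is the centroid of triangle QSE ⇒ G = (7/18, 1/2)
through Y parallel to SN: direction (-1/2, 1/2); meets GE at U = (-1/2, 1/2)
U = G + t·(E−G) with t = 4

t = 4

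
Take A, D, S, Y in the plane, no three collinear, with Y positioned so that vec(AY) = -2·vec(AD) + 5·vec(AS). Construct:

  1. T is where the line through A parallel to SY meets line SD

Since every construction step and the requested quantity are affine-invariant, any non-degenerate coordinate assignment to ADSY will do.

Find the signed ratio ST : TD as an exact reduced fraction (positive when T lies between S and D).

Assign A = (0, 0), D = (1, 0), S = (0, 1), Y = (-2, 5) — the answer is frame-independent, so this choice is without loss of generality.
1. T is where the line through A parallel to SY meets line SD ⇒ T = (-1, 2)
T = S + t·(D−S) with t = -1, so ST:TD = t:(1−t) = -1:2

ST:TD = -1/2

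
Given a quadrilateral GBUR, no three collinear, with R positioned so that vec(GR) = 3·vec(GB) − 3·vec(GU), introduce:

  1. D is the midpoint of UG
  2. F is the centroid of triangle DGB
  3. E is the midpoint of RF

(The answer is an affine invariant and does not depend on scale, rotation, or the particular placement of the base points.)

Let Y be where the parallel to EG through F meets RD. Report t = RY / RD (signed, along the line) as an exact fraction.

Set G = (0, 0), B = (1, 0), U = (0, 1), R = (3, -3); any affine frame gives the same invariant.
1. D is the midpoint of UG ⇒ D = (0, 1/2)
2. F is the centroid of triangle DGB ⇒ F = (1/3, 1/6)
3. E is the midpoint of RF ⇒ E = (5/3, -17/12)
through F parallel to EG: direction (-5/3, 17/12); meets RD at Y = (3/19, 6/19)
Y = R + t·(D−R) with t = 18/19

t = 18/19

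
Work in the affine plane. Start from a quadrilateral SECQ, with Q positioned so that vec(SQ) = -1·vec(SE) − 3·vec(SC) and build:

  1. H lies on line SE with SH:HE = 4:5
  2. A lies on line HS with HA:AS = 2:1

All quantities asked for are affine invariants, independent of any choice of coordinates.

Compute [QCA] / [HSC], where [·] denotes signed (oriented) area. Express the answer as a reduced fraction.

Choose coordinates S = (0, 0), E = (1, 0), C = (0, 1), Q = (-1, -3).
1. H lies on line SE with SH:HE = 4:5 ⇒ H = (4/9, 0)
2. A lies on line HS with HA:AS = 2:1 ⇒ A = (4/27, 0)
2·[QCA] = -43/27, 2·[HSC] = -4/9
[QCA]:[HSC] = -43/27:-4/9 = 43/12

[QCA]:[HSC] = 43/12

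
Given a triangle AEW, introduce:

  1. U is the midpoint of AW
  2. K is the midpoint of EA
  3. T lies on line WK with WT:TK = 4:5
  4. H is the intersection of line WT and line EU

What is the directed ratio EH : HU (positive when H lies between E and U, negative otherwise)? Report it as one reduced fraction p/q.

Assign A = (0, 0), E = (1, 0), W = (0, 1) — the answer is frame-independent, so this choice is without loss of generality.
1. U is the midpoint of AW ⇒ U = (0, 1/2)
2. K is the midpoint of EA ⇒ K = (1/2, 0)
3. T lies on line WK with WT:TK = 4:5 ⇒ T = (2/9, 5/9)
4. H is the intersection of line WT and line EU ⇒ H = (1/3, 1/3)
H = E + t·(U−E) with t = 2/3, so EH:HU = t:(1−t) = 2/3:1/3

EH:HU = 2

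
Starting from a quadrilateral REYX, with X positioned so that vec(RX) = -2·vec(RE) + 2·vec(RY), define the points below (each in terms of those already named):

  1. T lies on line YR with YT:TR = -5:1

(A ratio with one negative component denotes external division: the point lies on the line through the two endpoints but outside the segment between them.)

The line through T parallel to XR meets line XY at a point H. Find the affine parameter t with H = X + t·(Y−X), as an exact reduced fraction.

t = -1/4

Assign R = (0, 0), E = (1, 0), Y = (0, 1), X = (-2, 2) — the answer is frame-independent, so this choice is without loss of generality.
1. T lies on line YR with YT:TR = -5:1 ⇒ T = (0, -1/4)
through T parallel to XR: direction (2, -2); meets XY at H = (-5/2, 9/4)
H = X + t·(Y−X) with t = -1/4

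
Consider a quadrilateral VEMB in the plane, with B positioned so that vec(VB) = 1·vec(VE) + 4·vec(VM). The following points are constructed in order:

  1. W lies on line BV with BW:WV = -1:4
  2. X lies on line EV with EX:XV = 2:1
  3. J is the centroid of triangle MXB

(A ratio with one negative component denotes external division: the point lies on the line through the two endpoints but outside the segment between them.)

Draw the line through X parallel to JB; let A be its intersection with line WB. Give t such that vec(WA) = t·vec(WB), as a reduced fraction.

Set V = (0, 0), E = (1, 0), M = (0, 1), B = (1, 4); any affine frame gives the same invariant.
1. W lies on line BV with BW:WV = -1:4 ⇒ W = (4/3, 16/3)
2. X lies on line EV with EX:XV = 2:1 ⇒ X = (1/3, 0)
3. J is the centroid of triangle MXB ⇒ J = (4/9, 5/3)
through X parallel to JB: direction (5/9, 7/3); meets WB at A = (7, 28)
A = W + t·(B−W) with t = -17

t = -17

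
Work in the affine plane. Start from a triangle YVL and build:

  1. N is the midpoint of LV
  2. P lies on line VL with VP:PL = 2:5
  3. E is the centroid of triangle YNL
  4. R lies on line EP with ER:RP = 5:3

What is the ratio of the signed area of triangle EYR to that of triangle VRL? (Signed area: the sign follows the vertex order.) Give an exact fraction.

[EYR]:[VRL] = -65/42

Assign Y = (0, 0), V = (1, 0), L = (0, 1) — the answer is frame-independent, so this choice is without loss of generality.
1. N is the midpoint of LV ⇒ N = (1/2, 1/2)
2. P lies on line VL with VP:PL = 2:5 ⇒ P = (5/7, 2/7)
3. E is the centroid of triangle YNL ⇒ E = (1/6, 1/2)
4. R lies on line EP with ER:RP = 5:3 ⇒ R = (57/112, 41/112)
2·[EYR] = 65/336, 2·[VRL] = -1/8
[EYR]:[VRL] = 65/336:-1/8 = -65/42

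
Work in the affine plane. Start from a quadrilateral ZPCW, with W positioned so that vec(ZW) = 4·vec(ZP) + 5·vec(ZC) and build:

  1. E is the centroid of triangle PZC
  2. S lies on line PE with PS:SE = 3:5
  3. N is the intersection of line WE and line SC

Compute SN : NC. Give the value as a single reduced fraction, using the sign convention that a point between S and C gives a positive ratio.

Choose coordinates Z = (0, 0), P = (1, 0), C = (0, 1), W = (4, 5).
1. E is the centroid of triangle PZC ⇒ E = (1/3, 1/3)
2. S lies on line PE with PS:SE = 3:5 ⇒ S = (3/4, 1/8)
3. N is the intersection of line WE and line SC ⇒ N = (72/161, 11/23)
N = S + t·(C−S) with t = 65/161, so SN:NC = t:(1−t) = 65/161:96/161

SN:NC = 65/96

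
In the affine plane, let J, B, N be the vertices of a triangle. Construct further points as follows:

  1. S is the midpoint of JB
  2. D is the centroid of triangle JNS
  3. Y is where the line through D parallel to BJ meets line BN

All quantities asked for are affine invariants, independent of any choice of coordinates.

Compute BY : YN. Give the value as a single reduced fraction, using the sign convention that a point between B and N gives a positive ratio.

Work in coordinates with J = (0, 0), B = (1, 0), N = (0, 1).
1. S is the midpoint of JB ⇒ S = (1/2, 0)
2. D is the centroid of triangle JNS ⇒ D = (1/6, 1/3)
3. Y is where the line through D parallel to BJ meets line BN ⇒ Y = (2/3, 1/3)
Y = B + t·(N−B) with t = 1/3, so BY:YN = t:(1−t) = 1/3:2/3

BY:YN = 1/2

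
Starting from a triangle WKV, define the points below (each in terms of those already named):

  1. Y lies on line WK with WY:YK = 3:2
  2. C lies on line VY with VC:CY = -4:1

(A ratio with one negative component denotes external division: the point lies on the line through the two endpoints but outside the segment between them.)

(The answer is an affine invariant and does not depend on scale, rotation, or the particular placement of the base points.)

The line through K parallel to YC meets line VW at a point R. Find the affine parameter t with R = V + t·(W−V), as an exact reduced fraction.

t = -2/3

Set W = (0, 0), K = (1, 0), V = (0, 1); any affine frame gives the same invariant.
1. Y lies on line WK with WY:YK = 3:2 ⇒ Y = (3/5, 0)
2. C lies on line VY with VC:CY = -4:1 ⇒ C = (4/5, -1/3)
through K parallel to YC: direction (1/5, -1/3); meets VW at R = (0, 5/3)
R = V + t·(W−V) with t = -2/3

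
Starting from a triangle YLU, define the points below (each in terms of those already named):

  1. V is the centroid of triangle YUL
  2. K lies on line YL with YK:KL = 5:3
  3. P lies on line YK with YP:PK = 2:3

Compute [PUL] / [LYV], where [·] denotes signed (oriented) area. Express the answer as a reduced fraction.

[PUL]:[LYV] = 9/4

Assign Y = (0, 0), L = (1, 0), U = (0, 1) — the answer is frame-independent, so this choice is without loss of generality.
1. V is the centroid of triangle YUL ⇒ V = (1/3, 1/3)
2. K lies on line YL with YK:KL = 5:3 ⇒ K = (5/8, 0)
3. P lies on line YK with YP:PK = 2:3 ⇒ P = (1/4, 0)
2·[PUL] = -3/4, 2·[LYV] = -1/3
[PUL]:[LYV] = -3/4:-1/3 = 9/4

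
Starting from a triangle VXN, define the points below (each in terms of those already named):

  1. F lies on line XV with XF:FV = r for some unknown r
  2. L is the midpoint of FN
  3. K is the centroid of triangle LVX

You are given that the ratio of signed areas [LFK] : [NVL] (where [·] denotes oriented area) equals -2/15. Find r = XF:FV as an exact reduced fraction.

Choose coordinates V = (0, 0), X = (1, 0), N = (0, 1).
1. With XF:FV = r, write λ = r/(r+1) so F = X + λ·(V−X); F is affine-linear in λ
2. L is the midpoint of FN ⇒ L is an affine combination of earlier points and hence also affine-linear in λ
3. K is the centroid of triangle LVX ⇒ K is an affine combination of earlier points and hence also affine-linear in λ
Every point depending on F is an affine combination of F and λ-independent points, so each such coordinate is linear in λ; the λ² term in each signed area is a multiple of (V−X)×(V−X) = 0, so 2·[LFK] and 2·[NVL] are each linear in λ. Evaluating at λ=0 and λ=1:
  2·[LFK] = 1/3·λ − 1/6,   2·[NVL] = -1/2·λ + 1/2
So [LFK]:[NVL] = (1/3·λ − 1/6) / (-1/2·λ + 1/2). Setting this equal to -2/15:
  1/3·λ − 1/6 = -2/15·(-1/2·λ + 1/2)  ⇒  λ = 3/8
Then r = λ/(1−λ) = (3/8)/(5/8) = 3/5. Check: with r = 3/5, F = (5/8, 0) and [LFK]:[NVL] = -2/15 as required.

r = 3/5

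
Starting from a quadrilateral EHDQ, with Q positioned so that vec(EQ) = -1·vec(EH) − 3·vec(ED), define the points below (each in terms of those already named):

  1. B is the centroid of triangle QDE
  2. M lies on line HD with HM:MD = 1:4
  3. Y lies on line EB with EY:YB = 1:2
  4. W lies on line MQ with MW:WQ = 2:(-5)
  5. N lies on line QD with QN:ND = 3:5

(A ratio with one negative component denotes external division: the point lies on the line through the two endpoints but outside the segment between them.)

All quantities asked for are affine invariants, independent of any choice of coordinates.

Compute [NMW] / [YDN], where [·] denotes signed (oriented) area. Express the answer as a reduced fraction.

[NMW]:[YDN] = 72/35

Work in coordinates with E = (0, 0), H = (1, 0), D = (0, 1), Q = (-1, -3).
1. B is the centroid of triangle QDE ⇒ B = (-1/3, -2/3)
2. M lies on line HD with HM:MD = 1:4 ⇒ M = (4/5, 1/5)
3. Y lies on line EB with EY:YB = 1:2 ⇒ Y = (-1/9, -2/9)
4. W lies on line MQ with MW:WQ = 2:(-5) ⇒ W = (2, 7/3)
5. N lies on line QD with QN:ND = 3:5 ⇒ N = (-5/8, -3/2)
2·[NMW] = 1, 2·[YDN] = 35/72
[NMW]:[YDN] = 1:35/72 = 72/35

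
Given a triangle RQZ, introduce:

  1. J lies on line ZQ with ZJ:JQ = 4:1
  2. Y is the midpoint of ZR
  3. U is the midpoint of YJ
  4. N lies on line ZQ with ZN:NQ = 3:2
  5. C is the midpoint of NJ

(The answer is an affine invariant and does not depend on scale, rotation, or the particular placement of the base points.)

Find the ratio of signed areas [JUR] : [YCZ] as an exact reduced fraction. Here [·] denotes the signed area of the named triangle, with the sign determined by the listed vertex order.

[JUR]:[YCZ] = 4/7

Choose coordinates R = (0, 0), Q = (1, 0), Z = (0, 1).
1. J lies on line ZQ with ZJ:JQ = 4:1 ⇒ J = (4/5, 1/5)
2. Y is the midpoint of ZR ⇒ Y = (0, 1/2)
3. U is the midpoint of YJ ⇒ U = (2/5, 7/20)
4. N lies on line ZQ with ZN:NQ = 3:2 ⇒ N = (3/5, 2/5)
5. C is the midpoint of NJ ⇒ C = (7/10, 3/10)
2·[JUR] = 1/5, 2·[YCZ] = 7/20
[JUR]:[YCZ] = 1/5:7/20 = 4/7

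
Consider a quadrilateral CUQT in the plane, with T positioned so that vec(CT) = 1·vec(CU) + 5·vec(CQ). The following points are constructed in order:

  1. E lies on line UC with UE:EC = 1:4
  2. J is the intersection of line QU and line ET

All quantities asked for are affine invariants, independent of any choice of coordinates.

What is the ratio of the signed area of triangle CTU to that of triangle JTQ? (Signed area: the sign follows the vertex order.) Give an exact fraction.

Set C = (0, 0), U = (1, 0), Q = (0, 1), T = (1, 5); any affine frame gives the same invariant.
1. E lies on line UC with UE:EC = 1:4 ⇒ E = (4/5, 0)
2. J is the intersection of line QU and line ET ⇒ J = (21/26, 5/26)
2·[CTU] = -5, 2·[JTQ] = 105/26
[CTU]:[JTQ] = -5:105/26 = -26/21

[CTU]:[JTQ] = -26/21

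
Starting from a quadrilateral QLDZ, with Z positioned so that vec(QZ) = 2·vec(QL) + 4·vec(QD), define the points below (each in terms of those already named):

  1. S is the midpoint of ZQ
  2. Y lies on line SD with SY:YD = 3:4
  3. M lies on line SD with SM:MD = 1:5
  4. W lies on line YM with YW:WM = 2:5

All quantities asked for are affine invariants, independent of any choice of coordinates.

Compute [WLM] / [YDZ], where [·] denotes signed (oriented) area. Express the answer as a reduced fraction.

[WLM]:[YDZ] = -55/84

Set Q = (0, 0), L = (1, 0), D = (0, 1), Z = (2, 4); any affine frame gives the same invariant.
1. S is the midpoint of ZQ ⇒ S = (1, 2)
2. Y lies on line SD with SY:YD = 3:4 ⇒ Y = (4/7, 11/7)
3. M lies on line SD with SM:MD = 1:5 ⇒ M = (5/6, 11/6)
4. W lies on line YM with YW:WM = 2:5 ⇒ W = (95/147, 242/147)
2·[WLM] = 55/147, 2·[YDZ] = -4/7
[WLM]:[YDZ] = 55/147:-4/7 = -55/84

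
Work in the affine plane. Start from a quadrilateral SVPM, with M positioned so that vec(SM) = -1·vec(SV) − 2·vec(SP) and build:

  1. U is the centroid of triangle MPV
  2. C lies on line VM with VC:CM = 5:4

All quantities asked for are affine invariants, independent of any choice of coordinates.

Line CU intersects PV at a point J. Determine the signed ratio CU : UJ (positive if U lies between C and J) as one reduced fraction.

CU:UJ = 2/3

Assign S = (0, 0), V = (1, 0), P = (0, 1), M = (-1, -2) — the answer is frame-independent, so this choice is without loss of generality.
1. U is the centroid of triangle MPV ⇒ U = (0, -1/3)
2. C lies on line VM with VC:CM = 5:4 ⇒ C = (-1/9, -10/9)
line CU meets PV at J = (1/6, 5/6)
U = C + t·(J−C) with t = 2/5, so CU:UJ = 2/5:3/5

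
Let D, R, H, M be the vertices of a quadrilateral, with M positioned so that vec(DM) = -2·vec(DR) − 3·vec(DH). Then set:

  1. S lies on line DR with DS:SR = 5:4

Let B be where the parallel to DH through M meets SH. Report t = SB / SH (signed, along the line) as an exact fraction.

Choose coordinates D = (0, 0), R = (1, 0), H = (0, 1), M = (-2, -3).
1. S lies on line DR with DS:SR = 5:4 ⇒ S = (5/9, 0)
through M parallel to DH: direction (0, 1); meets SH at B = (-2, 23/5)
B = S + t·(H−S) with t = 23/5

t = 23/5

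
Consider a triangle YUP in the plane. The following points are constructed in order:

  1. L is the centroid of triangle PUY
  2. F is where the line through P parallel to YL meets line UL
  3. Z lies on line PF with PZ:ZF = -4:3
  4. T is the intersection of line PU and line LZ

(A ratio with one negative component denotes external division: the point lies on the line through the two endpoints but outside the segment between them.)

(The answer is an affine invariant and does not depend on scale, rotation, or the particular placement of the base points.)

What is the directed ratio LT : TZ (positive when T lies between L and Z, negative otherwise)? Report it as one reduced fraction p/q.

LT:TZ = -1/8

Work in coordinates with Y = (0, 0), U = (1, 0), P = (0, 1).
1. L is the centroid of triangle PUY ⇒ L = (1/3, 1/3)
2. F is where the line through P parallel to YL meets line UL ⇒ F = (-1/3, 2/3)
3. Z lies on line PF with PZ:ZF = -4:3 ⇒ Z = (-4/3, -1/3)
4. T is the intersection of line PU and line LZ ⇒ T = (4/7, 3/7)
T = L + t·(Z−L) with t = -1/7, so LT:TZ = t:(1−t) = -1/7:8/7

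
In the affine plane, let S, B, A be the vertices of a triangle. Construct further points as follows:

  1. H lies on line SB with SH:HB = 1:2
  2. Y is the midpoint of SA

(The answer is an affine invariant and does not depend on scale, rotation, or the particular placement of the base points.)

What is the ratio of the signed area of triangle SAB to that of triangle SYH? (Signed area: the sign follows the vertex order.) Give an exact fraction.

[SAB]:[SYH] = 6

Work in coordinates with S = (0, 0), B = (1, 0), A = (0, 1).
1. H lies on line SB with SH:HB = 1:2 ⇒ H = (1/3, 0)
2. Y is the midpoint of SA ⇒ Y = (0, 1/2)
2·[SAB] = -1, 2·[SYH] = -1/6
[SAB]:[SYH] = -1:-1/6 = 6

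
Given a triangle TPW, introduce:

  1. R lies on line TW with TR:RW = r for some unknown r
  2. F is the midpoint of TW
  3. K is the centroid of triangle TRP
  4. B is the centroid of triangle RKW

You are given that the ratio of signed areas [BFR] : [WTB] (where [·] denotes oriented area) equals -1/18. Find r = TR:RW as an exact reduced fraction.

Assign T = (0, 0), P = (1, 0), W = (0, 1) — the answer is frame-independent, so this choice is without loss of generality.
1. With TR:RW = r, write λ = r/(r+1) so R = T + λ·(W−T); R is affine-linear in λ
2. F is the midpoint of TW ⇒ F = (0, 1/2)
3. K is the centroid of triangle TRP ⇒ K is an affine combination of earlier points and hence also affine-linear in λ
4. B is the centroid of triangle RKW ⇒ B is an affine combination of earlier points and hence also affine-linear in λ
Every point depending on R is an affine combination of R and λ-independent points, so each such coordinate is linear in λ; the λ² term in each signed area is a multiple of (W−T)×(W−T) = 0, so 2·[BFR] and 2·[WTB] are each linear in λ. Evaluating at λ=0 and λ=1:
  2·[BFR] = -1/9·λ + 1/18,   2·[WTB] = 1/9
So [BFR]:[WTB] = (-1/9·λ + 1/18) / (1/9). Setting this equal to -1/18:
  -1/9·λ + 1/18 = -1/18·(1/9)  ⇒  λ = 5/9
Then r = λ/(1−λ) = (5/9)/(4/9) = 5/4. Check: with r = 5/4, R = (0, 5/9) and [BFR]:[WTB] = -1/18 as required.

r = 5/4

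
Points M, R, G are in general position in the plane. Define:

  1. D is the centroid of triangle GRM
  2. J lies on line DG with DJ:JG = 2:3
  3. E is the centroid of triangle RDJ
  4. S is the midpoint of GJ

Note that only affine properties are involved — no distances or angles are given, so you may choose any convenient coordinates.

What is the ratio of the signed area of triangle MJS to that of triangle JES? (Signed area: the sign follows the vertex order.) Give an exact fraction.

Work in coordinates with M = (0, 0), R = (1, 0), G = (0, 1).
1. D is the centroid of triangle GRM ⇒ D = (1/3, 1/3)
2. J lies on line DG with DJ:JG = 2:3 ⇒ J = (1/5, 3/5)
3. E is the centroid of triangle RDJ ⇒ E = (23/45, 14/45)
4. S is the midpoint of GJ ⇒ S = (1/10, 4/5)
2·[MJS] = 1/10, 2·[JES] = 1/30
[MJS]:[JES] = 1/10:1/30 = 3

[MJS]:[JES] = 3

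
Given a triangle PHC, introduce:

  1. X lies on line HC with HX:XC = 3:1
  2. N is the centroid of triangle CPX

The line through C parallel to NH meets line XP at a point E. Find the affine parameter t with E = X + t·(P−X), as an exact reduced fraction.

t = -1/10

Choose coordinates P = (0, 0), H = (1, 0), C = (0, 1).
1. X lies on line HC with HX:XC = 3:1 ⇒ X = (1/4, 3/4)
2. N is the centroid of triangle CPX ⇒ N = (1/12, 7/12)
through C parallel to NH: direction (11/12, -7/12); meets XP at E = (11/40, 33/40)
E = X + t·(P−X) with t = -1/10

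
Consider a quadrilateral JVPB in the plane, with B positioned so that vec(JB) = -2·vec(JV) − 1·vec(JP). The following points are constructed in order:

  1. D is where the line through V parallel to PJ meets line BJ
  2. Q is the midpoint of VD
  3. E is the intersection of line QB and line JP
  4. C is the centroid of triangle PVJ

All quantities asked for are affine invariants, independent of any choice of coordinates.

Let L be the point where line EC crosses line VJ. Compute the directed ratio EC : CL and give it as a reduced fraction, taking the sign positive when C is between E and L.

EC:CL = -3/2

Work in coordinates with J = (0, 0), V = (1, 0), P = (0, 1), B = (-2, -1).
1. D is where the line through V parallel to PJ meets line BJ ⇒ D = (1, 1/2)
2. Q is the midpoint of VD ⇒ Q = (1, 1/4)
3. E is the intersection of line QB and line JP ⇒ E = (0, -1/6)
4. C is the centroid of triangle PVJ ⇒ C = (1/3, 1/3)
line EC meets VJ at L = (1/9, 0)
C = E + t·(L−E) with t = 3, so EC:CL = 3:-2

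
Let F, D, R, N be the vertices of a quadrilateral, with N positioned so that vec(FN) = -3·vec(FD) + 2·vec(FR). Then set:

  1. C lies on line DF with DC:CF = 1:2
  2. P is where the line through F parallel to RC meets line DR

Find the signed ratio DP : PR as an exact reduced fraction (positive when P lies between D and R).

Work in coordinates with F = (0, 0), D = (1, 0), R = (0, 1), N = (-3, 2).
1. C lies on line DF with DC:CF = 1:2 ⇒ C = (2/3, 0)
2. P is where the line through F parallel to RC meets line DR ⇒ P = (-2, 3)
P = D + t·(R−D) with t = 3, so DP:PR = t:(1−t) = 3:-2

DP:PR = -3/2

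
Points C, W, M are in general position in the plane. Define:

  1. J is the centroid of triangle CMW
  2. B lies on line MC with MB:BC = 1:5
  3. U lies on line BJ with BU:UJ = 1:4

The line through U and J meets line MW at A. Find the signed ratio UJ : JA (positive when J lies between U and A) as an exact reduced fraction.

UJ:JA = -2/5

Assign C = (0, 0), W = (1, 0), M = (0, 1) — the answer is frame-independent, so this choice is without loss of generality.
1. J is the centroid of triangle CMW ⇒ J = (1/3, 1/3)
2. B lies on line MC with MB:BC = 1:5 ⇒ B = (0, 5/6)
3. U lies on line BJ with BU:UJ = 1:4 ⇒ U = (1/15, 11/15)
line UJ meets MW at A = (-1/3, 4/3)
J = U + t·(A−U) with t = -2/3, so UJ:JA = -2/3:5/3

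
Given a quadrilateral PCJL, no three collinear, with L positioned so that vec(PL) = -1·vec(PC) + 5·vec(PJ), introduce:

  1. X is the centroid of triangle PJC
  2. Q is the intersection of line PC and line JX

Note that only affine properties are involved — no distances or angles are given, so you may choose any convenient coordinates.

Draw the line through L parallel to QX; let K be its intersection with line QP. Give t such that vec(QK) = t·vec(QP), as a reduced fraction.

Set P = (0, 0), C = (1, 0), J = (0, 1), L = (-1, 5); any affine frame gives the same invariant.
1. X is the centroid of triangle PJC ⇒ X = (1/3, 1/3)
2. Q is the intersection of line PC and line JX ⇒ Q = (1/2, 0)
through L parallel to QX: direction (-1/6, 1/3); meets QP at K = (3/2, 0)
K = Q + t·(P−Q) with t = -2

t = -2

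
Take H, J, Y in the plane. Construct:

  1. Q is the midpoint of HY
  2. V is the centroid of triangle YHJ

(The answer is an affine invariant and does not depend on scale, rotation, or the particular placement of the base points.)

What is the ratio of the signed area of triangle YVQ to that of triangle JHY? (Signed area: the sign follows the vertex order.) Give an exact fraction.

Set H = (0, 0), J = (1, 0), Y = (0, 1); any affine frame gives the same invariant.
1. Q is the midpoint of HY ⇒ Q = (0, 1/2)
2. V is the centroid of triangle YHJ ⇒ V = (1/3, 1/3)
2·[YVQ] = -1/6, 2·[JHY] = -1
[YVQ]:[JHY] = -1/6:-1 = 1/6

[YVQ]:[JHY] = 1/6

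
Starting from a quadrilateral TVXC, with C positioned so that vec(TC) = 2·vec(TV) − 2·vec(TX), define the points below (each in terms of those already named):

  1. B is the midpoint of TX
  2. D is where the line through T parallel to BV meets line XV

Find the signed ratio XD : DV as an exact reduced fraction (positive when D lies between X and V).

Choose coordinates T = (0, 0), V = (1, 0), X = (0, 1), C = (2, -2).
1. B is the midpoint of TX ⇒ B = (0, 1/2)
2. D is where the line through T parallel to BV meets line XV ⇒ D = (2, -1)
D = X + t·(V−X) with t = 2, so XD:DV = t:(1−t) = 2:-1

XD:DV = -2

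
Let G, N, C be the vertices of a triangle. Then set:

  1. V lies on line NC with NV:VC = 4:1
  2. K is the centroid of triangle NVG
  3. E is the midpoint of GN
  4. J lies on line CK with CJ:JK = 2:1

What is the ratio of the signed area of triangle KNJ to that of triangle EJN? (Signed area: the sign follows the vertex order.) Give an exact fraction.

Work in coordinates with G = (0, 0), N = (1, 0), C = (0, 1).
1. V lies on line NC with NV:VC = 4:1 ⇒ V = (1/5, 4/5)
2. K is the centroid of triangle NVG ⇒ K = (2/5, 4/15)
3. E is the midpoint of GN ⇒ E = (1/2, 0)
4. J lies on line CK with CJ:JK = 2:1 ⇒ J = (4/15, 23/45)
2·[KNJ] = 1/9, 2·[EJN] = -23/90
[KNJ]:[EJN] = 1/9:-23/90 = -10/23

[KNJ]:[EJN] = -10/23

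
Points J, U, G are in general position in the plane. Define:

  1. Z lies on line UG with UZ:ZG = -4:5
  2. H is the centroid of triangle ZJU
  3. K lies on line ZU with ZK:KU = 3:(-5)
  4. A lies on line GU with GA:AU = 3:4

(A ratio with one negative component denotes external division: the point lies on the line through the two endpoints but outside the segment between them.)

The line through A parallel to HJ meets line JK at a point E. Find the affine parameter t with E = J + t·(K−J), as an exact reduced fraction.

Choose coordinates J = (0, 0), U = (1, 0), G = (0, 1).
1. Z lies on line UG with UZ:ZG = -4:5 ⇒ Z = (5, -4)
2. H is the centroid of triangle ZJU ⇒ H = (2, -4/3)
3. K lies on line ZU with ZK:KU = 3:(-5) ⇒ K = (11, -10)
4. A lies on line GU with GA:AU = 3:4 ⇒ A = (3/7, 4/7)
through A parallel to HJ: direction (-2, 4/3); meets JK at E = (-99/28, 45/14)
E = J + t·(K−J) with t = -9/28

t = -9/28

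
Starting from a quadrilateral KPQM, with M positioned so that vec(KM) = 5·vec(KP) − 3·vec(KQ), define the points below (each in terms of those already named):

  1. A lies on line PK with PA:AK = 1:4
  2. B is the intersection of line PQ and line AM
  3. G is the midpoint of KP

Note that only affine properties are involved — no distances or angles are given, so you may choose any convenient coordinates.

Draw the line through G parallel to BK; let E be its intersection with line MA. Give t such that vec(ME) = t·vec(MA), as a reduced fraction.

t = 15/16

Work in coordinates with K = (0, 0), P = (1, 0), Q = (0, 1), M = (5, -3).
1. A lies on line PK with PA:AK = 1:4 ⇒ A = (4/5, 0)
2. B is the intersection of line PQ and line AM ⇒ B = (3/2, -1/2)
3. G is the midpoint of KP ⇒ G = (1/2, 0)
through G parallel to BK: direction (-3/2, 1/2); meets MA at E = (17/16, -3/16)
E = M + t·(A−M) with t = 15/16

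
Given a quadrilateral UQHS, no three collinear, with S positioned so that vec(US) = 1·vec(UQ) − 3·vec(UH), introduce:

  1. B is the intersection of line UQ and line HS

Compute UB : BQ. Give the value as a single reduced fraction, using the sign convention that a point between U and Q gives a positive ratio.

Assign U = (0, 0), Q = (1, 0), H = (0, 1), S = (1, -3) — the answer is frame-independent, so this choice is without loss of generality.
1. B is the intersection of line UQ and line HS ⇒ B = (1/4, 0)
B = U + t·(Q−U) with t = 1/4, so UB:BQ = t:(1−t) = 1/4:3/4

UB:BQ = 1/3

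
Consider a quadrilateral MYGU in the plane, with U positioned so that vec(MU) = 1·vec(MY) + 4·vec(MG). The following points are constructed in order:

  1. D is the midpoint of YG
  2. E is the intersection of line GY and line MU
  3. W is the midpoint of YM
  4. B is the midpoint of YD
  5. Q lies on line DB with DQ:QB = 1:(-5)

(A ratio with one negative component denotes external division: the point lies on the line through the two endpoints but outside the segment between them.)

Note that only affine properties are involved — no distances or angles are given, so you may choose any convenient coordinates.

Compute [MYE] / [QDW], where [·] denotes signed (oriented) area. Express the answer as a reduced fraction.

[MYE]:[QDW] = -128/5

Choose coordinates M = (0, 0), Y = (1, 0), G = (0, 1), U = (1, 4).
1. D is the midpoint of YG ⇒ D = (1/2, 1/2)
2. E is the intersection of line GY and line MU ⇒ E = (1/5, 4/5)
3. W is the midpoint of YM ⇒ W = (1/2, 0)
4. B is the midpoint of YD ⇒ B = (3/4, 1/4)
5. Q lies on line DB with DQ:QB = 1:(-5) ⇒ Q = (7/16, 9/16)
2·[MYE] = 4/5, 2·[QDW] = -1/32
[MYE]:[QDW] = 4/5:-1/32 = -128/5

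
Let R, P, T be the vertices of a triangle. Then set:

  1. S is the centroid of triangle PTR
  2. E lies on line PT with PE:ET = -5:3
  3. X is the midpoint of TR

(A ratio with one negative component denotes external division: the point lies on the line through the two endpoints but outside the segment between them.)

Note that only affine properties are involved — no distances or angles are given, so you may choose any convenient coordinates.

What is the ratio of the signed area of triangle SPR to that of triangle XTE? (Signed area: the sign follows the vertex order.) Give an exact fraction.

[SPR]:[XTE] = -4/9

Work in coordinates with R = (0, 0), P = (1, 0), T = (0, 1).
1. S is the centroid of triangle PTR ⇒ S = (1/3, 1/3)
2. E lies on line PT with PE:ET = -5:3 ⇒ E = (-3/2, 5/2)
3. X is the midpoint of TR ⇒ X = (0, 1/2)
2·[SPR] = -1/3, 2·[XTE] = 3/4
[SPR]:[XTE] = -1/3:3/4 = -4/9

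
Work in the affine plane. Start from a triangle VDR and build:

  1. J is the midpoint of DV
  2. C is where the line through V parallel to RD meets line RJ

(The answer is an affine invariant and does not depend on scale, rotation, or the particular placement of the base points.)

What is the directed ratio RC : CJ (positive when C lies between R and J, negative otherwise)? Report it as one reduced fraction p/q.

Set V = (0, 0), D = (1, 0), R = (0, 1); any affine frame gives the same invariant.
1. J is the midpoint of DV ⇒ J = (1/2, 0)
2. C is where the line through V parallel to RD meets line RJ ⇒ C = (1, -1)
C = R + t·(J−R) with t = 2, so RC:CJ = t:(1−t) = 2:-1

RC:CJ = -2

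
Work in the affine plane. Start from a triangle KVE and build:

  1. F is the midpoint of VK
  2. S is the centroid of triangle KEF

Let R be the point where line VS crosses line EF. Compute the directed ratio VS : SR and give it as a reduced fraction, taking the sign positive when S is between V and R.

Assign K = (0, 0), V = (1, 0), E = (0, 1) — the answer is frame-independent, so this choice is without loss of generality.
1. F is the midpoint of VK ⇒ F = (1/2, 0)
2. S is the centroid of triangle KEF ⇒ S = (1/6, 1/3)
line VS meets EF at R = (3/8, 1/4)
S = V + t·(R−V) with t = 4/3, so VS:SR = 4/3:-1/3

VS:SR = -4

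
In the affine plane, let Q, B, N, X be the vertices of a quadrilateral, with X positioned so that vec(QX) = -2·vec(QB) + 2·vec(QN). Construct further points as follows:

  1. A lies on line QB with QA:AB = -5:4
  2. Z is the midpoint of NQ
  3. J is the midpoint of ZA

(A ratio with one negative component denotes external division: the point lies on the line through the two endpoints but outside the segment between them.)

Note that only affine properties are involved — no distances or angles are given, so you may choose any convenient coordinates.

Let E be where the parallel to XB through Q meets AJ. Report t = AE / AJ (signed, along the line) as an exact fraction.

t = 40/17

Work in coordinates with Q = (0, 0), B = (1, 0), N = (0, 1), X = (-2, 2).
1. A lies on line QB with QA:AB = -5:4 ⇒ A = (5, 0)
2. Z is the midpoint of NQ ⇒ Z = (0, 1/2)
3. J is the midpoint of ZA ⇒ J = (5/2, 1/4)
through Q parallel to XB: direction (3, -2); meets AJ at E = (-15/17, 10/17)
E = A + t·(J−A) with t = 40/17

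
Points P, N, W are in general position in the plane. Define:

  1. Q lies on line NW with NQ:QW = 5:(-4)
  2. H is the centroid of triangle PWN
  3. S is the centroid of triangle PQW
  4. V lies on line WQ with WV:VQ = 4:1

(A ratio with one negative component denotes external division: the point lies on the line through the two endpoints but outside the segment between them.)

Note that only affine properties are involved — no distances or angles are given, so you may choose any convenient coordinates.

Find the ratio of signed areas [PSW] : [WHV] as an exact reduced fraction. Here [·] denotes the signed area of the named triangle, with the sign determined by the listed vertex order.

Choose coordinates P = (0, 0), N = (1, 0), W = (0, 1).
1. Q lies on line NW with NQ:QW = 5:(-4) ⇒ Q = (-4, 5)
2. H is the centroid of triangle PWN ⇒ H = (1/3, 1/3)
3. S is the centroid of triangle PQW ⇒ S = (-4/3, 2)
4. V lies on line WQ with WV:VQ = 4:1 ⇒ V = (-16/5, 21/5)
2·[PSW] = -4/3, 2·[WHV] = -16/15
[PSW]:[WHV] = -4/3:-16/15 = 5/4

[PSW]:[WHV] = 5/4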